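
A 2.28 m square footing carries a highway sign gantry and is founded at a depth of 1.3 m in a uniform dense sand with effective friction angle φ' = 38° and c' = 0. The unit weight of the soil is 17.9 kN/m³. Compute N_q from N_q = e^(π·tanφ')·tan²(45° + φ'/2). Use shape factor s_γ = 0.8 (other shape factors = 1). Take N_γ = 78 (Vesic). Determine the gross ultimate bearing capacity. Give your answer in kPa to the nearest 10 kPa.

tan38° = 0.7813, so N_q = e^(π×0.7813)·tan²(64°) = 11.64 × 4.204 = 48.93.
Effective surcharge at the founding depth q = γ·D_f = 17.9 × 1.3 = 23.27 kPa.
q_ult = q·N_q + 0.5·γ·B·N_γ·s_γ
     = 23.27 × 48.933 + 0.5 × 17.9 × 2.28 × 78 × 0.8
     = 1138.7 + 1273.3 = 2412 kPa.

q_ult ≈ 2410 kPa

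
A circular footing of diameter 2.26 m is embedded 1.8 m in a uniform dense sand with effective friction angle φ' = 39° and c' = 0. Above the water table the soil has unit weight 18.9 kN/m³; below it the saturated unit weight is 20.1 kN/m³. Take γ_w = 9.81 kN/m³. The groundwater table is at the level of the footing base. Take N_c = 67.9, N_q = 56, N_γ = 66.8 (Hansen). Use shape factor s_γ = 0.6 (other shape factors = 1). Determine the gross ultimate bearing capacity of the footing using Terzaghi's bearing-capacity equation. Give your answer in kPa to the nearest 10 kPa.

q = γ·D_f = 18.9 × 1.8 = 34.02 kPa.
For the ½γBN_γ term take γ' = 20.1 − 9.81 = 10.29 kN/m³ (soil below base is submerged).
q·N_q = 34.02 × 56 = 1905.1 kPa
0.5·γ·B·N_γ·s_γ = 0.5 × 10.29 × 2.26 × 66.8 × 0.6 = 466.04 kPa
q_ult = 1905.1 + 466.04 = 2371.2 kPa.

q_ult ≈ 2370 kPa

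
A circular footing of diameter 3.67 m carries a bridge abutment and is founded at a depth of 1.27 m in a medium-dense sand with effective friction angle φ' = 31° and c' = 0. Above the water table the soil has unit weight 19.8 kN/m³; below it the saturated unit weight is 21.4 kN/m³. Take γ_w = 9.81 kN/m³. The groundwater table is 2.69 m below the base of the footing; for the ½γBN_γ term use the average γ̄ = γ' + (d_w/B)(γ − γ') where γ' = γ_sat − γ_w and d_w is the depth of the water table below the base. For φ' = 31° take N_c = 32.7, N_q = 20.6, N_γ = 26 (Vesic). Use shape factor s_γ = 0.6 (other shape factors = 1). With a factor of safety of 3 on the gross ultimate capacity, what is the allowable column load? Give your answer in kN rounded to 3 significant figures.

Overburden at base level: q = 19.8 × 1.27 = 25.146 kPa.
The water table is 2.69 m below the base (< B = 3.67 m), so the ½γBN_γ term uses γ̄ = γ' + (d_w/B)(γ − γ') = 11.59 + (2.69/3.67)(19.8 − 11.59) = 17.608 kN/m³.
Surcharge term q·N_q = 25.146 × 20.6 = 518.01 kPa; self-weight term 0.5·γ·B·N_γ·s_γ = 0.5 × 17.608 × 3.67 × 26 × 0.6 = 504.04 kPa.
q_ult = 518.01 + 504.04 = 1022 kPa.
Gross allowable pressure q_all = 1022 / 3 = 340.68 kPa.
Footing area = 10.5784 m², so allowable column load = 340.68 × 10.5784 = 3603.9 kN.

P_all ≈ 3600 kN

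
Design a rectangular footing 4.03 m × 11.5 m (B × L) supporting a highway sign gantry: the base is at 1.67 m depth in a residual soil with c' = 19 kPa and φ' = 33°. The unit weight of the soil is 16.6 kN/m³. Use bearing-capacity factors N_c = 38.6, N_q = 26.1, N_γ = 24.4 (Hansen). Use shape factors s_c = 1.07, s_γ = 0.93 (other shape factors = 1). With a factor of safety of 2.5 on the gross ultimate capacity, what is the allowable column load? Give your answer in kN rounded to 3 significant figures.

P_all ≈ 42000 kN

Effective surcharge at the founding depth q = γ·D_f = 16.6 × 1.67 = 27.722 kPa.
q_ult = c·N_c·s_c + q·N_q + 0.5·γ·B·N_γ·s_γ
     = 19 × 38.6 × 1.07 + 27.722 × 26.1 + 0.5 × 16.6 × 4.03 × 24.4 × 0.93
     = 784.74 + 723.54 + 759.02 = 2267.3 kPa.
Gross allowable pressure q_all = 2267.3 / 2.5 = 906.92 kPa.
Footing area = 46.345 m², so allowable column load = 906.92 × 46.345 = 42031 kN.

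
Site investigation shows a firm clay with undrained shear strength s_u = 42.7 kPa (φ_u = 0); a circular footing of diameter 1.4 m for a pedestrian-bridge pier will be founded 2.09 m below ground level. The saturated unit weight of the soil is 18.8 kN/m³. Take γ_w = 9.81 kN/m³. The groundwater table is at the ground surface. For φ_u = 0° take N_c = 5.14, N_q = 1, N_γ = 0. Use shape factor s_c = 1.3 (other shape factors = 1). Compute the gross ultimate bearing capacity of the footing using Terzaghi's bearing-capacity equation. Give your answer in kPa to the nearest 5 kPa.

q_ult ≈ 305 kPa

γ' = 18.8 − 9.81 = 8.99 kN/m³ (submerged throughout). q = 8.99 × 2.09 = 18.789 kPa.
c·N_c·s_c = 42.7 × 5.14 × 1.3 = 285.32 kPa
q·N_q = 18.789 × 1 = 18.789 kPa
q_ult = 285.32 + 18.789 = 304.11 kPa.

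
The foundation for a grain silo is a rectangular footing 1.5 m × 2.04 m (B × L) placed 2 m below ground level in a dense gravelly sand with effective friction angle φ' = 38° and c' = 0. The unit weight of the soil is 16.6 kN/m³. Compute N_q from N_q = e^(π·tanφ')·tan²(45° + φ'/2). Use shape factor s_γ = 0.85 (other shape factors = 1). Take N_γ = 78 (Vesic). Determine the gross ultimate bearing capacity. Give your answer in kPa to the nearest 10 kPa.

tan38° = 0.7813, so N_q = e^(π×0.7813)·tan²(64°) = 11.64 × 4.204 = 48.93.
Overburden at base level: q = 16.6 × 2 = 33.2 kPa.
Surcharge term q·N_q = 33.2 × 48.933 = 1624.6 kPa; self-weight term 0.5·γ·B·N_γ·s_γ = 0.5 × 16.6 × 1.5 × 78 × 0.85 = 825.44 kPa.
q_ult = 1624.6 + 825.44 = 2450 kPa.

q_ult ≈ 2450 kPa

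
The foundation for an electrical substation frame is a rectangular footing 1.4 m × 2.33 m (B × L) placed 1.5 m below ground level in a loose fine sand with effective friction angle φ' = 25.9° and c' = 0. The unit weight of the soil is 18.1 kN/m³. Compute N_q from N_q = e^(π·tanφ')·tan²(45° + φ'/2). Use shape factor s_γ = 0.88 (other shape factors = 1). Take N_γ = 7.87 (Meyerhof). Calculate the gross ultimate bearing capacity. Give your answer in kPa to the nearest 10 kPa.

q_ult ≈ 410 kPa

tan25.9° = 0.4856, so N_q = e^(π×0.4856)·tan²(57.95°) = 4.597 × 2.551 = 11.73.
q = γ·D_f = 18.1 × 1.5 = 27.15 kPa.
q·N_q = 27.15 × 11.728 = 318.43 kPa
0.5·γ·B·N_γ·s_γ = 0.5 × 18.1 × 1.4 × 7.87 × 0.88 = 87.747 kPa
q_ult = 318.43 + 87.747 = 406.18 kPa.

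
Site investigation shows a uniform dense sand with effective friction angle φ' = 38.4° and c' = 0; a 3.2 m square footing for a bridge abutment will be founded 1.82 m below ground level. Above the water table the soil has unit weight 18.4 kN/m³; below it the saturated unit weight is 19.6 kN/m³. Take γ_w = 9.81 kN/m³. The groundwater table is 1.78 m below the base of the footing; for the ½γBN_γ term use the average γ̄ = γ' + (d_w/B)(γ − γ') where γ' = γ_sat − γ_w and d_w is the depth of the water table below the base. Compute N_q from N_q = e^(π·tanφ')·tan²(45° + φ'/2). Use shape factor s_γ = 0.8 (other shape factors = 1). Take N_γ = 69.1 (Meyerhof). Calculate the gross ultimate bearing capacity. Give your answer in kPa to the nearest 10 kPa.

q_ult ≈ 3020 kPa

tan38.4° = 0.7926, so N_q = e^(π×0.7926)·tan²(64.2°) = 12.061 × 4.279 = 51.61.
Effective surcharge at the founding depth q = γ·D_f = 18.4 × 1.82 = 33.488 kPa.
With d_w = 1.78 m < B, γ̄ = 9.79 + (1.78/3.2) × (18.4 − 9.79) = 14.579 kN/m³.
q_ult = q·N_q + 0.5·γ·B·N_γ·s_γ
     = 33.488 × 51.611 + 0.5 × 14.579 × 3.2 × 69.1 × 0.8
     = 1728.4 + 1289.5 = 3017.9 kPa.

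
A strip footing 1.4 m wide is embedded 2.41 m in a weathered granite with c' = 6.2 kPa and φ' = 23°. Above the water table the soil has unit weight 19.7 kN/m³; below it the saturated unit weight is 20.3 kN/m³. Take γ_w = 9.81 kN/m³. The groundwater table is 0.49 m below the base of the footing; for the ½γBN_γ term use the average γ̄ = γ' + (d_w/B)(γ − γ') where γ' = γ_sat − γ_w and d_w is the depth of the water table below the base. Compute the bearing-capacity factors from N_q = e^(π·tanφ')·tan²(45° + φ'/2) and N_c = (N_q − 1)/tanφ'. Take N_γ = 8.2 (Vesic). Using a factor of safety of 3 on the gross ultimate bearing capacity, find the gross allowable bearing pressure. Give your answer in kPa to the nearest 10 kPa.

q_all ≈ 200 kPa

N_q = e^(π·tan23°)·tan²(56.5°) = 8.66; N_c = (N_q − 1)/tanφ' = 18.05.
q = γ·D_f = 19.7 × 2.41 = 47.477 kPa.
γ' = 10.49 kN/m³; averaging over the depth B below the base, γ̄ = γ' + (d_w/B)(γ − γ') = 13.713 kN/m³.
c·N_c = 6.2 × 18.049 = 111.9 kPa
q·N_q = 47.477 × 8.6612 = 411.21 kPa
0.5·γ·B·N_γ = 0.5 × 13.713 × 1.4 × 8.2 = 78.715 kPa
q_ult = 111.9 + 411.21 + 78.715 = 601.82 kPa.
q_all = 601.82 / 3 = 200.61 kPa.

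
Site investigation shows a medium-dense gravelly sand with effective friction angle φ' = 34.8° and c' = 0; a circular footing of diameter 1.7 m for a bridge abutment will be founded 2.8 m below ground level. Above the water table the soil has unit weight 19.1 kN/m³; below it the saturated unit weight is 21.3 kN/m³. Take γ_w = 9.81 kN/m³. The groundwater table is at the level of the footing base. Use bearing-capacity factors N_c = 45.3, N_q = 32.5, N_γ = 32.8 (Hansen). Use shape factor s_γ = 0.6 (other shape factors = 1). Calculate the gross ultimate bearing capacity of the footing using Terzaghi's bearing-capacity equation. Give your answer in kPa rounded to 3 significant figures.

q_ult ≈ 1930 kPa

q = γ·D_f = 19.1 × 2.8 = 53.48 kPa.
For the ½γBN_γ term take γ' = 21.3 − 9.81 = 11.49 kN/m³ (soil below base is submerged).
q·N_q = 53.48 × 32.5 = 1738.1 kPa
0.5·γ·B·N_γ·s_γ = 0.5 × 11.49 × 1.7 × 32.8 × 0.6 = 192.2 kPa
q_ult = 1738.1 + 192.2 = 1930.3 kPa.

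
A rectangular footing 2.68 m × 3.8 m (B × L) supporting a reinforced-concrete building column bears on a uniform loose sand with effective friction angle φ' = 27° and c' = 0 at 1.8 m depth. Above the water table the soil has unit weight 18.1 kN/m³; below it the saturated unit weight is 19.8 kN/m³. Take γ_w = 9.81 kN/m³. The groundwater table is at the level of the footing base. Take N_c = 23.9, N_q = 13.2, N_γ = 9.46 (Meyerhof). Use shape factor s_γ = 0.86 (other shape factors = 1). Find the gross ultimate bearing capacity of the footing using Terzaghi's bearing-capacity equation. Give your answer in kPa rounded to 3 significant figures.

q_ult ≈ 539 kPa

Overburden at base level: q = 18.1 × 1.8 = 32.58 kPa.
Below the base the soil is submerged, so the ½γBN_γ term uses γ' = 19.8 − 9.81 = 9.99 kN/m³.
Surcharge term q·N_q = 32.58 × 13.2 = 430.06 kPa; self-weight term 0.5·γ·B·N_γ·s_γ = 0.5 × 9.99 × 2.68 × 9.46 × 0.86 = 108.91 kPa.
q_ult = 430.06 + 108.91 = 538.96 kPa.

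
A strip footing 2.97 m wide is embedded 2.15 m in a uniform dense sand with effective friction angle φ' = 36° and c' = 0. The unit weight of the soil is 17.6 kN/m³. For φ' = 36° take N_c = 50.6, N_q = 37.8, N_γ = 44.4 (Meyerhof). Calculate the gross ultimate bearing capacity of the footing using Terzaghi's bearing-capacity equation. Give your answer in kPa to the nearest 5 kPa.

q_ult ≈ 2590 kPa

Effective surcharge at the founding depth q = γ·D_f = 17.6 × 2.15 = 37.84 kPa.
q_ult = q·N_q + 0.5·γ·B·N_γ
     = 37.84 × 37.8 + 0.5 × 17.6 × 2.97 × 44.4
     = 1430.4 + 1160.4 = 2590.8 kPa.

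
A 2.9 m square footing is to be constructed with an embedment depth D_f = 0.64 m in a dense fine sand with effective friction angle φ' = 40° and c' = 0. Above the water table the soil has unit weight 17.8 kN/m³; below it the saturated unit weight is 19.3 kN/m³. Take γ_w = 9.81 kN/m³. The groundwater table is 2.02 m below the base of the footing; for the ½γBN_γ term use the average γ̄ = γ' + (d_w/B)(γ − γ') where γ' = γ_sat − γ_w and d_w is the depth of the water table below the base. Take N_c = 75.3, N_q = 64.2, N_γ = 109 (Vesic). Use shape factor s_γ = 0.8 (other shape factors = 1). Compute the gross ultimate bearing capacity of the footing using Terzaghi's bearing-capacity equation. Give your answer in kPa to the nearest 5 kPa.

q = γ·D_f = 17.8 × 0.64 = 11.392 kPa.
γ' = 9.49 kN/m³; averaging over the depth B below the base, γ̄ = γ' + (d_w/B)(γ − γ') = 15.278 kN/m³.
q·N_q = 11.392 × 64.2 = 731.37 kPa
0.5·γ·B·N_γ·s_γ = 0.5 × 15.278 × 2.9 × 109 × 0.8 = 1931.8 kPa
q_ult = 731.37 + 1931.8 = 2663.2 kPa.

q_ult ≈ 2665 kPa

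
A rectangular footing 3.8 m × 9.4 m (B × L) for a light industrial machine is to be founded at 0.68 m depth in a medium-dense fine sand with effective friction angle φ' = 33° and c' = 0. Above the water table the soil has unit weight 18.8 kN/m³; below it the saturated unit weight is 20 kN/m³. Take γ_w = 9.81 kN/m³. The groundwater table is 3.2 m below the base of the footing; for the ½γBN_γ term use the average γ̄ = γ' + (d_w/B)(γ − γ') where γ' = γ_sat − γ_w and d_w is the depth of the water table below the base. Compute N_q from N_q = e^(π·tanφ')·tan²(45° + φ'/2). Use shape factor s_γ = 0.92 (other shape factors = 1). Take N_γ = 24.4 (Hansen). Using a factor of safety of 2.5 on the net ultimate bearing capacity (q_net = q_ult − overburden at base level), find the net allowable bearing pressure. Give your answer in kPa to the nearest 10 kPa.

q_all(net) ≈ 430 kPa

N_q = e^(π·tan33°)·tan²(61.5°) = 26.09.
Overburden at base level: q = 18.8 × 0.68 = 12.784 kPa.
The water table is 3.2 m below the base (< B = 3.8 m), so the ½γBN_γ term uses γ̄ = γ' + (d_w/B)(γ − γ') = 10.19 + (3.2/3.8)(18.8 − 10.19) = 17.441 kN/m³.
Surcharge term q·N_q = 12.784 × 26.092 = 333.56 kPa; self-weight term 0.5·γ·B·N_γ·s_γ = 0.5 × 17.441 × 3.8 × 24.4 × 0.92 = 743.86 kPa.
q_ult = 333.56 + 743.86 = 1077.4 kPa.
q_net = 1077.4 − 12.784 = 1064.6 kPa.
q_all(net) = 1064.6 / 2.5 = 425.85 kPa.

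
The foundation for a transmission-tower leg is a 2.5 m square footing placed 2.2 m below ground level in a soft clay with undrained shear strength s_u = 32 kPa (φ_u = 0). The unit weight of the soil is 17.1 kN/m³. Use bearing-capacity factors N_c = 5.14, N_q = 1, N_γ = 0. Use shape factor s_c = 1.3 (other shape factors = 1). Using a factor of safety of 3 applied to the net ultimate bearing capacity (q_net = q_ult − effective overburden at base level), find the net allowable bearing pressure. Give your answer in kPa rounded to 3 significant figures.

Overburden at base level: q = 17.1 × 2.2 = 37.62 kPa.
Cohesion term c·N_c·s_c = 32 × 5.14 × 1.3 = 213.82 kPa; surcharge term q·N_q = 37.62 × 1 = 37.62 kPa.
q_ult = 213.82 + 37.62 = 251.44 kPa.
Net ultimate: q_net = 251.44 − 37.62 = 213.82 kPa.
q_all(net) = 213.82 / 3 = 71.275 kPa.

q_all(net) ≈ 71.3 kPa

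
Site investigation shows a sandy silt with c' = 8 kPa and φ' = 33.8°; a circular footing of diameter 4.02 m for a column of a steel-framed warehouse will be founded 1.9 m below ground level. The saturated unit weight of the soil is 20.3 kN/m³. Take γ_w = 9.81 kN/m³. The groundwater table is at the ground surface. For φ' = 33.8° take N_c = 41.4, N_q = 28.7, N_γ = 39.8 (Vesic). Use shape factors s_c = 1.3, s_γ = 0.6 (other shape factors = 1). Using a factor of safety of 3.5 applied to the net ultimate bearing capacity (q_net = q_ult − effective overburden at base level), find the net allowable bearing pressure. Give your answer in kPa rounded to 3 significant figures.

q_all(net) ≈ 425 kPa

γ' = 20.3 − 9.81 = 10.49 kN/m³ (submerged throughout). q = 10.49 × 1.9 = 19.931 kPa; the same γ' applies in the ½γBN_γ term.
c·N_c·s_c = 8 × 41.4 × 1.3 = 430.56 kPa
q·N_q = 19.931 × 28.7 = 572.02 kPa
0.5·γ·B·N_γ·s_γ = 0.5 × 10.49 × 4.02 × 39.8 × 0.6 = 503.51 kPa
q_ult = 430.56 + 572.02 + 503.51 = 1506.1 kPa.
Net ultimate: q_net = 1506.1 − 19.931 = 1486.2 kPa.
q_all(net) = 1486.2 / 3.5 = 424.62 kPa.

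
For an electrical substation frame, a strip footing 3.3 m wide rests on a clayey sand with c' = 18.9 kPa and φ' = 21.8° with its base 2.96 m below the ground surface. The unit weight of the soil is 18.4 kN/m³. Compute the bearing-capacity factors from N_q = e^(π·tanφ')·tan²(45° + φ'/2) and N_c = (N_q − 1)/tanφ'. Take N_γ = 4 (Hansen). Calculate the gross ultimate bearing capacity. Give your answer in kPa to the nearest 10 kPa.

q_ult ≈ 850 kPa

tan21.8° = 0.4, so N_q = e^(π×0.4)·tan²(55.9°) = 3.513 × 2.182 = 7.66.
N_c = (7.66 − 1)/tan21.8° = 16.66.
q = γ·D_f = 18.4 × 2.96 = 54.464 kPa.
c·N_c = 18.9 × 16.662 = 314.91 kPa
q·N_q = 54.464 × 7.6642 = 417.43 kPa
0.5·γ·B·N_γ = 0.5 × 18.4 × 3.3 × 4 = 121.44 kPa
q_ult = 314.91 + 417.43 + 121.44 = 853.77 kPa.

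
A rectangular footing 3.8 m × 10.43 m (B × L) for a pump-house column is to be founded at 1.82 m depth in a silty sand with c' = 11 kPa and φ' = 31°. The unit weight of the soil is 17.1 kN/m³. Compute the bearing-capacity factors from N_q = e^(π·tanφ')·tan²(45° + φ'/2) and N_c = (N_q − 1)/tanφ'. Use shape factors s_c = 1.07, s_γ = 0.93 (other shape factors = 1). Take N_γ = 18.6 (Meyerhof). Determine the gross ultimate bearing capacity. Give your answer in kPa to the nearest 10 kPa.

q_ult ≈ 1590 kPa

tan31° = 0.6009, so N_q = e^(π×0.6009)·tan²(60.5°) = 6.604 × 3.124 = 20.63.
N_c = (20.63 − 1)/tan31° = 32.67.
Overburden at base level: q = 17.1 × 1.82 = 31.122 kPa.
Cohesion term c·N_c·s_c = 11 × 32.671 × 1.07 = 384.54 kPa; surcharge term q·N_q = 31.122 × 20.631 = 642.07 kPa; self-weight term 0.5·γ·B·N_γ·s_γ = 0.5 × 17.1 × 3.8 × 18.6 × 0.93 = 562.01 kPa.
q_ult = 384.54 + 642.07 + 562.01 = 1588.6 kPa.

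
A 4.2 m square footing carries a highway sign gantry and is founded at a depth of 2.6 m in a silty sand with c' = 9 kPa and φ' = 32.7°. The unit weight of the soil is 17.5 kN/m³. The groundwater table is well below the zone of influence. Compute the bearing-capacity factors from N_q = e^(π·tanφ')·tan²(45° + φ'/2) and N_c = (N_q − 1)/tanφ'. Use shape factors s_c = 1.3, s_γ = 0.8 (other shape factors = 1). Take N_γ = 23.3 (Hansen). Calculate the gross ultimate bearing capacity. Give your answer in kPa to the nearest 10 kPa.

q_ult ≈ 2270 kPa

tan32.7° = 0.642, so N_q = e^(π×0.642)·tan²(61.35°) = 7.515 × 3.35 = 25.18.
N_c = (25.18 − 1)/tan32.7° = 37.66.
q = γ·D_f = 17.5 × 2.6 = 45.5 kPa.
c·N_c·s_c = 9 × 37.657 × 1.3 = 440.58 kPa
q·N_q = 45.5 × 25.175 = 1145.5 kPa
0.5·γ·B·N_γ·s_γ = 0.5 × 17.5 × 4.2 × 23.3 × 0.8 = 685.02 kPa
q_ult = 440.58 + 1145.5 + 685.02 = 2271.1 kPa.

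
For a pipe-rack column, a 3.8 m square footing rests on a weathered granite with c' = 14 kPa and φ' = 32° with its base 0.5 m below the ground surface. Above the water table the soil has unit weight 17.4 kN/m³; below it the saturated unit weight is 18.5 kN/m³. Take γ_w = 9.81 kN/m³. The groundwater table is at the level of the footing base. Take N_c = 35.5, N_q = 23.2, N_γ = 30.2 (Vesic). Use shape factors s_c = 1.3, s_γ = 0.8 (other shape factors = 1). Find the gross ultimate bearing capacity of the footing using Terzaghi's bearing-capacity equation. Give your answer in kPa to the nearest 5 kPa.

Effective surcharge at the founding depth q = γ·D_f = 17.4 × 0.5 = 8.7 kPa.
The water table coincides with the base, so in the self-weight term γ → γ' = 8.69 kN/m³.
q_ult = c·N_c·s_c + q·N_q + 0.5·γ·B·N_γ·s_γ
     = 14 × 35.5 × 1.3 + 8.7 × 23.2 + 0.5 × 8.69 × 3.8 × 30.2 × 0.8
     = 646.1 + 201.84 + 398.91 = 1246.8 kPa.

q_ult ≈ 1245 kPa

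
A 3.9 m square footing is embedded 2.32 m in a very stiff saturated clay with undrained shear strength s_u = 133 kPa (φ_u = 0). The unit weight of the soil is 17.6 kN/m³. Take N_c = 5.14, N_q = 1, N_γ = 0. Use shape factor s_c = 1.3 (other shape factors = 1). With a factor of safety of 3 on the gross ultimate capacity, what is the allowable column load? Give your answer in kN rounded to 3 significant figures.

P_all ≈ 4710 kN

Effective surcharge at the founding depth q = γ·D_f = 17.6 × 2.32 = 40.832 kPa.
q_ult = c·N_c·s_c + q·N_q
     = 133 × 5.14 × 1.3 + 40.832 × 1
     = 888.71 + 40.832 = 929.54 kPa.
Gross allowable pressure q_all = 929.54 / 3 = 309.85 kPa.
Footing area = 15.21 m², so allowable column load = 309.85 × 15.21 = 4712.8 kN.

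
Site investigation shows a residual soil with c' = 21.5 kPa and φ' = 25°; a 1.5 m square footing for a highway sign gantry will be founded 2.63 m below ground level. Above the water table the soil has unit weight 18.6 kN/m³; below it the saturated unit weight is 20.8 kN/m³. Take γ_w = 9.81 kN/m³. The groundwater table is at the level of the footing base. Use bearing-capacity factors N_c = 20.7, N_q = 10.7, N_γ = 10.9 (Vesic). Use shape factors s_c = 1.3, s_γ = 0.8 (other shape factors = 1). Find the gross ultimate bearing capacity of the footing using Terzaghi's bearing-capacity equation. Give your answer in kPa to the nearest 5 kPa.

q_ult ≈ 1175 kPa

Effective surcharge at the founding depth q = γ·D_f = 18.6 × 2.63 = 48.918 kPa.
The water table coincides with the base, so in the self-weight term γ → γ' = 10.99 kN/m³.
q_ult = c·N_c·s_c + q·N_q + 0.5·γ·B·N_γ·s_γ
     = 21.5 × 20.7 × 1.3 + 48.918 × 10.7 + 0.5 × 10.99 × 1.5 × 10.9 × 0.8
     = 578.57 + 523.42 + 71.875 = 1173.9 kPa.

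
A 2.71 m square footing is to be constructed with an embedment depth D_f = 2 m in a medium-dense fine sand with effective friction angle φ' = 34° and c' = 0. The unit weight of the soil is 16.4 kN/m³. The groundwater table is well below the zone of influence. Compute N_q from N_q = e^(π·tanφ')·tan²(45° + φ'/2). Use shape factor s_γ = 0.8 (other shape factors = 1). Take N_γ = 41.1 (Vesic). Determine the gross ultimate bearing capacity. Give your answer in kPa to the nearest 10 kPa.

q_ult ≈ 1700 kPa

tan34° = 0.6745, so N_q = e^(π×0.6745)·tan²(62°) = 8.323 × 3.537 = 29.44.
Effective surcharge at the founding depth q = γ·D_f = 16.4 × 2 = 32.8 kPa.
q_ult = q·N_q + 0.5·γ·B·N_γ·s_γ
     = 32.8 × 29.44 + 0.5 × 16.4 × 2.71 × 41.1 × 0.8
     = 965.63 + 730.66 = 1696.3 kPa.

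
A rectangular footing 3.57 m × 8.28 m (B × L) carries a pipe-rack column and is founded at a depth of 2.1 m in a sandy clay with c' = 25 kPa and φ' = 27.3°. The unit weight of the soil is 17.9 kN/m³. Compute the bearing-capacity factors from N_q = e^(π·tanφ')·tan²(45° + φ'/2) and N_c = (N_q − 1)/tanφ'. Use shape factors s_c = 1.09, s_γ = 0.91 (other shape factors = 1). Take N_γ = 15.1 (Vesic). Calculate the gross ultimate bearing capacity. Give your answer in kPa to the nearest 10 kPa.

q_ult ≈ 1620 kPa

tan27.3° = 0.5161, so N_q = e^(π×0.5161)·tan²(58.65°) = 5.061 × 2.694 = 13.64.
N_c = (13.64 − 1)/tan27.3° = 24.48.
q = γ·D_f = 17.9 × 2.1 = 37.59 kPa.
c·N_c·s_c = 25 × 24.481 × 1.09 = 667.12 kPa
q·N_q = 37.59 × 13.636 = 512.57 kPa
0.5·γ·B·N_γ·s_γ = 0.5 × 17.9 × 3.57 × 15.1 × 0.91 = 439.05 kPa
q_ult = 667.12 + 512.57 + 439.05 = 1618.7 kPa.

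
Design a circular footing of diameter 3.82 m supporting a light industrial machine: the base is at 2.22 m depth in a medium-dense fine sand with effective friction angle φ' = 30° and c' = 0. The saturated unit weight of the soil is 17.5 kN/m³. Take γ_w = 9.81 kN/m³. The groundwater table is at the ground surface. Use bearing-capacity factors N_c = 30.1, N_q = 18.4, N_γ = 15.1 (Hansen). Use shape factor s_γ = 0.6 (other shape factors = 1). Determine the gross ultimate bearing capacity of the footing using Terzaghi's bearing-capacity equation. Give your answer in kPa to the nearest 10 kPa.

q_ult ≈ 450 kPa

γ' = 17.5 − 9.81 = 7.69 kN/m³ (submerged throughout). q = 7.69 × 2.22 = 17.072 kPa; the same γ' applies in the ½γBN_γ term.
q·N_q = 17.072 × 18.4 = 314.12 kPa
0.5·γ·B·N_γ·s_γ = 0.5 × 7.69 × 3.82 × 15.1 × 0.6 = 133.07 kPa
q_ult = 314.12 + 133.07 = 447.19 kPa.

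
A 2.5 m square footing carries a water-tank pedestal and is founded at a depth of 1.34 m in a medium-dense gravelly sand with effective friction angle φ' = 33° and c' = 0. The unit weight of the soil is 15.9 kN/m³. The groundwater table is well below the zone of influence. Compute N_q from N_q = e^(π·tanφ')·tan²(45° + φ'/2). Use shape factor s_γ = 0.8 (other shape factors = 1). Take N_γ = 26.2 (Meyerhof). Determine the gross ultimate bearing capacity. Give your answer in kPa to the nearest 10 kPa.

tan33° = 0.6494, so N_q = e^(π×0.6494)·tan²(61.5°) = 7.692 × 3.392 = 26.09.
Overburden at base level: q = 15.9 × 1.34 = 21.306 kPa.
Surcharge term q·N_q = 21.306 × 26.092 = 555.92 kPa; self-weight term 0.5·γ·B·N_γ·s_γ = 0.5 × 15.9 × 2.5 × 26.2 × 0.8 = 416.58 kPa.
q_ult = 555.92 + 416.58 = 972.5 kPa.

q_ult ≈ 970 kPa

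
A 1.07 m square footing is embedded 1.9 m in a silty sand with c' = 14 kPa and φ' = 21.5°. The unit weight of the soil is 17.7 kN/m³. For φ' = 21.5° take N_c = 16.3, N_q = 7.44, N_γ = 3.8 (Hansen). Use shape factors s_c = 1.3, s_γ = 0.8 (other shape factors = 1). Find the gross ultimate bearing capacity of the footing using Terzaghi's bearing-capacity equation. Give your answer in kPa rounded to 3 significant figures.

q_ult ≈ 576 kPa

q = γ·D_f = 17.7 × 1.9 = 33.63 kPa.
c·N_c·s_c = 14 × 16.3 × 1.3 = 296.66 kPa
q·N_q = 33.63 × 7.44 = 250.21 kPa
0.5·γ·B·N_γ·s_γ = 0.5 × 17.7 × 1.07 × 3.8 × 0.8 = 28.787 kPa
q_ult = 296.66 + 250.21 + 28.787 = 575.65 kPa.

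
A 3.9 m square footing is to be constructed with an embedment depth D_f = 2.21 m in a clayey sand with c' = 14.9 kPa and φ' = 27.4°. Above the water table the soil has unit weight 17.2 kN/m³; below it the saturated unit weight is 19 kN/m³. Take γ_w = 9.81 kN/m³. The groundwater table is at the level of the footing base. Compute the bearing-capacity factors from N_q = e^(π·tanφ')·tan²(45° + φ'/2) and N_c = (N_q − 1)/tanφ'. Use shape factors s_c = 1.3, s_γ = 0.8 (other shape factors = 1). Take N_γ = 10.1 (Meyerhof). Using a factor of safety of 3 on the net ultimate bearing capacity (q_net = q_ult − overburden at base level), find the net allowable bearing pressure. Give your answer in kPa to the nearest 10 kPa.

q_all(net) ≈ 370 kPa

N_q = e^(π·tan27.4°)·tan²(58.7°) = 13.78; N_c = (N_q − 1)/tanφ' = 24.66.
Effective surcharge at the founding depth q = γ·D_f = 17.2 × 2.21 = 38.012 kPa.
The water table coincides with the base, so in the self-weight term γ → γ' = 9.19 kN/m³.
q_ult = c·N_c·s_c + q·N_q + 0.5·γ·B·N_γ·s_γ
     = 14.9 × 24.665 × 1.3 + 38.012 × 13.785 + 0.5 × 9.19 × 3.9 × 10.1 × 0.8
     = 477.75 + 523.99 + 144.8 = 1146.5 kPa.
q_net = 1146.5 − 38.012 = 1108.5 kPa.
q_all(net) = 1108.5 / 3 = 369.51 kPa.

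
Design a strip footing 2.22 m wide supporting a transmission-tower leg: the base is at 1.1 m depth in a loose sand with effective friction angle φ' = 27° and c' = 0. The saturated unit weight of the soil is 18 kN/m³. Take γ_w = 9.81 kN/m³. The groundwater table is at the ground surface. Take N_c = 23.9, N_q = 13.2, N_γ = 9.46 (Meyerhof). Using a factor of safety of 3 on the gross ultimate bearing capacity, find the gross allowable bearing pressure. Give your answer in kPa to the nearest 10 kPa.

q_all ≈ 70 kPa

γ' = 18 − 9.81 = 8.19 kN/m³ (submerged throughout). q = 8.19 × 1.1 = 9.009 kPa; the same γ' applies in the ½γBN_γ term.
q·N_q = 9.009 × 13.2 = 118.92 kPa
0.5·γ·B·N_γ = 0.5 × 8.19 × 2.22 × 9.46 = 86 kPa
q_ult = 118.92 + 86 = 204.92 kPa.
q_all = 204.92 / 3 = 68.306 kPa.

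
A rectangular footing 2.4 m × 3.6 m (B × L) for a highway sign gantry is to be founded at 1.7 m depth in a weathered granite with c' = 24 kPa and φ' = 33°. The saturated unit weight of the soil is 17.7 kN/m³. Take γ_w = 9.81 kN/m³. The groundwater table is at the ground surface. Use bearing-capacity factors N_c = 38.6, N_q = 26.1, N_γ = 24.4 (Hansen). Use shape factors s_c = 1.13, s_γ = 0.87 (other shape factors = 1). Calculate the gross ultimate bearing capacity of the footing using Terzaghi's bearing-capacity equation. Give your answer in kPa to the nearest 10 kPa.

q_ult ≈ 1600 kPa

γ' = 17.7 − 9.81 = 7.89 kN/m³ (submerged throughout). q = 7.89 × 1.7 = 13.413 kPa; the same γ' applies in the ½γBN_γ term.
c·N_c·s_c = 24 × 38.6 × 1.13 = 1046.8 kPa
q·N_q = 13.413 × 26.1 = 350.08 kPa
0.5·γ·B·N_γ·s_γ = 0.5 × 7.89 × 2.4 × 24.4 × 0.87 = 200.99 kPa
q_ult = 1046.8 + 350.08 + 200.99 = 1597.9 kPa.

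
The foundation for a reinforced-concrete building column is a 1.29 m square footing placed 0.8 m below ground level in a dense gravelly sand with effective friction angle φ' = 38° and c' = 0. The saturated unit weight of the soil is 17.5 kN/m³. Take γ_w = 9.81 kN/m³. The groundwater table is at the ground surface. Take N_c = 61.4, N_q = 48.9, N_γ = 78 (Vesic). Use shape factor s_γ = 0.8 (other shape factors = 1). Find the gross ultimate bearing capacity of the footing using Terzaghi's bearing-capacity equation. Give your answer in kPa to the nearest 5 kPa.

Water table at ground surface, so effective unit weight γ' = 17.5 − 9.81 = 7.69 kN/m³ is used throughout; overburden q = 7.69 × 0.8 = 6.152 kPa; the same γ' applies in the ½γBN_γ term.
Surcharge term q·N_q = 6.152 × 48.9 = 300.83 kPa; self-weight term 0.5·γ·B·N_γ·s_γ = 0.5 × 7.69 × 1.29 × 78 × 0.8 = 309.51 kPa.
q_ult = 300.83 + 309.51 = 610.34 kPa.

q_ult ≈ 610 kPa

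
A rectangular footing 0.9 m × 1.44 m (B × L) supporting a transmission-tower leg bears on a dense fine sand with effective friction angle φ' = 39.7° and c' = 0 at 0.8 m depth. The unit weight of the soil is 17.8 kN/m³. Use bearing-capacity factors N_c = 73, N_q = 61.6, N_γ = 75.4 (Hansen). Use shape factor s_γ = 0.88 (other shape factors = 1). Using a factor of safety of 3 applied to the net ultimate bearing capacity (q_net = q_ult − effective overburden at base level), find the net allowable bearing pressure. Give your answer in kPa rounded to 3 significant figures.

q = γ·D_f = 17.8 × 0.8 = 14.24 kPa.
q·N_q = 14.24 × 61.6 = 877.18 kPa
0.5·γ·B·N_γ·s_γ = 0.5 × 17.8 × 0.9 × 75.4 × 0.88 = 531.48 kPa
q_ult = 877.18 + 531.48 = 1408.7 kPa.
Net ultimate: q_net = 1408.7 − 14.24 = 1394.4 kPa.
q_all(net) = 1394.4 / 3 = 464.81 kPa.

q_all(net) ≈ 465 kPa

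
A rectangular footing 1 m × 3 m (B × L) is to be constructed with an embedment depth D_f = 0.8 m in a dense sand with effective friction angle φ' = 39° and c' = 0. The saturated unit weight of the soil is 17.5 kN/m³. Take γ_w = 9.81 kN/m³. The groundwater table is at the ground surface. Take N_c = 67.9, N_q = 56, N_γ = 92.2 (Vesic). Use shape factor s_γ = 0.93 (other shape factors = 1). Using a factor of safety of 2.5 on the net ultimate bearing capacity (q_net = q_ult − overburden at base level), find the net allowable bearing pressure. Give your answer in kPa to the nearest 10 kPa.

Water table at ground surface, so effective unit weight γ' = 17.5 − 9.81 = 7.69 kN/m³ is used throughout; overburden q = 7.69 × 0.8 = 6.152 kPa; the same γ' applies in the ½γBN_γ term.
Surcharge term q·N_q = 6.152 × 56 = 344.51 kPa; self-weight term 0.5·γ·B·N_γ·s_γ = 0.5 × 7.69 × 1 × 92.2 × 0.93 = 329.69 kPa.
q_ult = 344.51 + 329.69 = 674.21 kPa.
q_net = 674.21 − 6.152 = 668.05 kPa.
q_all(net) = 668.05 / 2.5 = 267.22 kPa.

q_all(net) ≈ 270 kPa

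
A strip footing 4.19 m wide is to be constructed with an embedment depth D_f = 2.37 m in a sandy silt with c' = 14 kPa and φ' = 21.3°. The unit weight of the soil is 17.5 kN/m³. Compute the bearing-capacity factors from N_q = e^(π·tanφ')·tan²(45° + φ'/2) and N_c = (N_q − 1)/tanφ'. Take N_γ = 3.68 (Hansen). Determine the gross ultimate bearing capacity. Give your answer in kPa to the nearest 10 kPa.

q_ult ≈ 660 kPa

tan21.3° = 0.3899, so N_q = e^(π×0.3899)·tan²(55.65°) = 3.404 × 2.141 = 7.29.
N_c = (7.29 − 1)/tan21.3° = 16.13.
Overburden at base level: q = 17.5 × 2.37 = 41.475 kPa.
Cohesion term c·N_c = 14 × 16.126 = 225.76 kPa; surcharge term q·N_q = 41.475 × 7.2871 = 302.23 kPa; self-weight term 0.5·γ·B·N_γ = 0.5 × 17.5 × 4.19 × 3.68 = 134.92 kPa.
q_ult = 225.76 + 302.23 + 134.92 = 662.91 kPa.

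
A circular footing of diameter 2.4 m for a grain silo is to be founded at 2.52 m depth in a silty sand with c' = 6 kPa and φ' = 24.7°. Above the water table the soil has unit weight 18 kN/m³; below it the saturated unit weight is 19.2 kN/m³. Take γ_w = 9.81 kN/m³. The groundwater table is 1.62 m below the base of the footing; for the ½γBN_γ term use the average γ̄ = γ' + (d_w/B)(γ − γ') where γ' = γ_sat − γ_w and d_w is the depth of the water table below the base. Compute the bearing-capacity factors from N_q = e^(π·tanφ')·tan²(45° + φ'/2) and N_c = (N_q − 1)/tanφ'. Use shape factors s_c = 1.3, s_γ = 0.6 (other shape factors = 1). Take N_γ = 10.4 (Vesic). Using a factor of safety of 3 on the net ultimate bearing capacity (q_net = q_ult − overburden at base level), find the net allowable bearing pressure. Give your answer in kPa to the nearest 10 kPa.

q_all(net) ≈ 230 kPa

N_q = e^(π·tan24.7°)·tan²(57.35°) = 10.33; N_c = (N_q − 1)/tanφ' = 20.29.
q = γ·D_f = 18 × 2.52 = 45.36 kPa.
γ' = 9.39 kN/m³; averaging over the depth B below the base, γ̄ = γ' + (d_w/B)(γ − γ') = 15.202 kN/m³.
c·N_c·s_c = 6 × 20.288 × 1.3 = 158.24 kPa
q·N_q = 45.36 × 10.331 = 468.63 kPa
0.5·γ·B·N_γ·s_γ = 0.5 × 15.202 × 2.4 × 10.4 × 0.6 = 113.83 kPa
q_ult = 158.24 + 468.63 + 113.83 = 740.7 kPa.
q_net = 740.7 − 45.36 = 695.34 kPa.
q_all(net) = 695.34 / 3 = 231.78 kPa.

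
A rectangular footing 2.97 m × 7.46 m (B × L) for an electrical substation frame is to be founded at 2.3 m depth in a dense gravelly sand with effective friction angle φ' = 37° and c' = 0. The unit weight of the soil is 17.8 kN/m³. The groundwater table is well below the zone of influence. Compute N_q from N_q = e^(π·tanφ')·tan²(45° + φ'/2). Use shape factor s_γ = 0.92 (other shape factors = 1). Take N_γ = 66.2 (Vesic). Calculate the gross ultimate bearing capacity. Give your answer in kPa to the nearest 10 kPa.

q_ult ≈ 3370 kPa

tan37° = 0.7536, so N_q = e^(π×0.7536)·tan²(63.5°) = 10.669 × 4.023 = 42.92.
Effective surcharge at the founding depth q = γ·D_f = 17.8 × 2.3 = 40.94 kPa.
q_ult = q·N_q + 0.5·γ·B·N_γ·s_γ
     = 40.94 × 42.92 + 0.5 × 17.8 × 2.97 × 66.2 × 0.92
     = 1757.1 + 1609.9 = 3367 kPa.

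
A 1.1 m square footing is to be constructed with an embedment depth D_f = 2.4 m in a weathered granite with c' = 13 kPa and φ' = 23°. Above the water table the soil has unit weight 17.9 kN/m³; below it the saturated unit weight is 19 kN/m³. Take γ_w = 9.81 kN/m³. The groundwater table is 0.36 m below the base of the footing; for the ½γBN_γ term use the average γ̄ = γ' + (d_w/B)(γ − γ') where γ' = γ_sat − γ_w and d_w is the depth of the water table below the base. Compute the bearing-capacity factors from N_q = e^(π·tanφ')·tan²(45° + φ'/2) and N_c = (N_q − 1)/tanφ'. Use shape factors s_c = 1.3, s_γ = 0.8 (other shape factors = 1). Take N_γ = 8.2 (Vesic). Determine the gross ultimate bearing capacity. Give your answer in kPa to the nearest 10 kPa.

tan23° = 0.4245, so N_q = e^(π×0.4245)·tan²(56.5°) = 3.794 × 2.283 = 8.66.
N_c = (8.66 − 1)/tan23° = 18.05.
q = γ·D_f = 17.9 × 2.4 = 42.96 kPa.
γ' = 9.19 kN/m³; averaging over the depth B below the base, γ̄ = γ' + (d_w/B)(γ − γ') = 12.041 kN/m³.
c·N_c·s_c = 13 × 18.049 × 1.3 = 305.02 kPa
q·N_q = 42.96 × 8.6612 = 372.08 kPa
0.5·γ·B·N_γ·s_γ = 0.5 × 12.041 × 1.1 × 8.2 × 0.8 = 43.442 kPa
q_ult = 305.02 + 372.08 + 43.442 = 720.55 kPa.

q_ult ≈ 720 kPa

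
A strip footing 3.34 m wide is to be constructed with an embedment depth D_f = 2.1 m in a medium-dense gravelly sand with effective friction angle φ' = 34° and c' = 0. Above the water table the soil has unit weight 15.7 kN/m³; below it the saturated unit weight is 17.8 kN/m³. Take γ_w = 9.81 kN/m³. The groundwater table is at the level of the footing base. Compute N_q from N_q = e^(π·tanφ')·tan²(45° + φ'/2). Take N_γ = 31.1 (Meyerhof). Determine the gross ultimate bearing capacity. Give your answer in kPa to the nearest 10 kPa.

q_ult ≈ 1390 kPa

tan34° = 0.6745, so N_q = e^(π×0.6745)·tan²(62°) = 8.323 × 3.537 = 29.44.
Effective surcharge at the founding depth q = γ·D_f = 15.7 × 2.1 = 32.97 kPa.
The water table coincides with the base, so in the self-weight term γ → γ' = 7.99 kN/m³.
q_ult = q·N_q + 0.5·γ·B·N_γ
     = 32.97 × 29.44 + 0.5 × 7.99 × 3.34 × 31.1
     = 970.63 + 414.98 = 1385.6 kPa.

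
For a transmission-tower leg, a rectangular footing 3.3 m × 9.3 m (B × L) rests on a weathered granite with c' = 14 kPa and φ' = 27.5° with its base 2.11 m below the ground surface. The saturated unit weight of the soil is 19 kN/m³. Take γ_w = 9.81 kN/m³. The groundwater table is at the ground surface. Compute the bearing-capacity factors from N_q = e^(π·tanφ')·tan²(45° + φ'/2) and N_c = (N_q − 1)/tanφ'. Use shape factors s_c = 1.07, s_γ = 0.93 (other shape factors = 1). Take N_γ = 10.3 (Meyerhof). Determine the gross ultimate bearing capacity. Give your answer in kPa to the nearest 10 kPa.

tan27.5° = 0.5206, so N_q = e^(π×0.5206)·tan²(58.75°) = 5.132 × 2.716 = 13.94.
N_c = (13.94 − 1)/tan27.5° = 24.85.
With the water table at the surface the whole profile is submerged: γ' = 19 − 9.81 = 9.19 kN/m³, so q = γ'·D_f = 19.391 kPa; the same γ' applies in the ½γBN_γ term.
q_ult = c·N_c·s_c + q·N_q + 0.5·γ·B·N_γ·s_γ
     = 14 × 24.85 × 1.07 + 19.391 × 13.936 + 0.5 × 9.19 × 3.3 × 10.3 × 0.93
     = 372.25 + 270.23 + 145.25 = 787.73 kPa.

q_ult ≈ 790 kPa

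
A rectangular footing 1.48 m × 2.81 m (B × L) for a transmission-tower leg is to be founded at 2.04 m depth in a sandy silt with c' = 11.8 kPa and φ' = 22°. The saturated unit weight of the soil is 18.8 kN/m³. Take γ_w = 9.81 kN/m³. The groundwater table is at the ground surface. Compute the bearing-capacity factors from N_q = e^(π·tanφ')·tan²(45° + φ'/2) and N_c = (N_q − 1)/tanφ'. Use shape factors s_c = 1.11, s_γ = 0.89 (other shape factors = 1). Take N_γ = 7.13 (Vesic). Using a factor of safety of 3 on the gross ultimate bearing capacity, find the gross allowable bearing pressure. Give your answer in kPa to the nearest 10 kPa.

q_all ≈ 140 kPa

N_q = e^(π·tan22°)·tan²(56°) = 7.82; N_c = (N_q − 1)/tanφ' = 16.88.
With the water table at the surface the whole profile is submerged: γ' = 18.8 − 9.81 = 8.99 kN/m³, so q = γ'·D_f = 18.34 kPa; the same γ' applies in the ½γBN_γ term.
q_ult = c·N_c·s_c + q·N_q + 0.5·γ·B·N_γ·s_γ
     = 11.8 × 16.883 × 1.11 + 18.34 × 7.8211 + 0.5 × 8.99 × 1.48 × 7.13 × 0.89
     = 221.13 + 143.44 + 42.215 = 406.78 kPa.
q_all = 406.78 / 3 = 135.59 kPa.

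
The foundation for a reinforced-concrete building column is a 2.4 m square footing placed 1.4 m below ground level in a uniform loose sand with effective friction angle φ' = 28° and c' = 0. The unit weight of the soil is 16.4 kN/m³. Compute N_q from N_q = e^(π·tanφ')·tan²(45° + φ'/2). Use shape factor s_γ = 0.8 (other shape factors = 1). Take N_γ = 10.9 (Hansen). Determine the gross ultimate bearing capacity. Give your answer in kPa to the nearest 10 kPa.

q_ult ≈ 510 kPa

tan28° = 0.5317, so N_q = e^(π×0.5317)·tan²(59°) = 5.314 × 2.77 = 14.72.
Effective surcharge at the founding depth q = γ·D_f = 16.4 × 1.4 = 22.96 kPa.
q_ult = q·N_q + 0.5·γ·B·N_γ·s_γ
     = 22.96 × 14.72 + 0.5 × 16.4 × 2.4 × 10.9 × 0.8
     = 337.97 + 171.61 = 509.58 kPa.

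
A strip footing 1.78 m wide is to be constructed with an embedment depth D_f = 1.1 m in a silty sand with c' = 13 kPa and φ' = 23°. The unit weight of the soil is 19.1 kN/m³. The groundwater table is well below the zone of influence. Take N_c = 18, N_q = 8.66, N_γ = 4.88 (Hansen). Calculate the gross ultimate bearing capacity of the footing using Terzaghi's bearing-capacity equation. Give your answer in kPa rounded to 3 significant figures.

q = γ·D_f = 19.1 × 1.1 = 21.01 kPa.
c·N_c = 13 × 18 = 234 kPa
q·N_q = 21.01 × 8.66 = 181.95 kPa
0.5·γ·B·N_γ = 0.5 × 19.1 × 1.78 × 4.88 = 82.955 kPa
q_ult = 234 + 181.95 + 82.955 = 498.9 kPa.

q_ult ≈ 499 kPa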